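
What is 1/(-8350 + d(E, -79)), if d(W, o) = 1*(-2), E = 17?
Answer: -1/8352 ≈ -0.00011973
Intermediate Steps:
d(W, o) = -2
1/(-8350 + d(E, -79)) = 1/(-8350 - 2) = 1/(-8352) = -1/8352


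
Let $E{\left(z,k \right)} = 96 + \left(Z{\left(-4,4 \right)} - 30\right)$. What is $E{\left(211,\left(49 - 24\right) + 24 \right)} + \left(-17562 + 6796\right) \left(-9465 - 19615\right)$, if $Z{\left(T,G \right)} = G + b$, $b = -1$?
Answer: $313075349$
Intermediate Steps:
$Z{\left(T,G \right)} = -1 + G$ ($Z{\left(T,G \right)} = G - 1 = -1 + G$)
$E{\left(z,k \right)} = 69$ ($E{\left(z,k \right)} = 96 + \left(\left(-1 + 4\right) - 30\right) = 96 + \left(3 - 30\right) = 96 - 27 = 69$)
$E{\left(211,\left(49 - 24\right) + 24 \right)} + \left(-17562 + 6796\right) \left(-9465 - 19615\right) = 69 + \left(-17562 + 6796\right) \left(-9465 - 19615\right) = 69 - -313075280 = 69 + 313075280 = 313075349$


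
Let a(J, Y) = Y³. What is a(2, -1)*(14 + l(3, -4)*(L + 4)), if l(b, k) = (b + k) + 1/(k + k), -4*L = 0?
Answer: -19/2 ≈ -9.5000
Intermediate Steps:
L = 0 (L = -¼*0 = 0)
l(b, k) = b + k + 1/(2*k) (l(b, k) = (b + k) + 1/(2*k) = b + k + 1/(2*k))
a(2, -1)*(14 + l(3, -4)*(L + 4)) = (-1)³*(14 + (3 - 4 + (½)/(-4))*(0 + 4)) = -(14 + (3 - 4 + (½)*(-¼))*4) = -(14 + (3 - 4 - ⅛)*4) = -(14 - 9/8*4) = -(14 - 9/2) = -1*19/2 = -19/2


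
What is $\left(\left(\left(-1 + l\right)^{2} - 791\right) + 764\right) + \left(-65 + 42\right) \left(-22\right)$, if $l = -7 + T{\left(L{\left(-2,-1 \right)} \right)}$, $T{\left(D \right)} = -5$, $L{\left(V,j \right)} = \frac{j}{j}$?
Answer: $648$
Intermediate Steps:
$L{\left(V,j \right)} = 1$
$l = -12$ ($l = -7 - 5 = -12$)
$\left(\left(\left(-1 + l\right)^{2} - 791\right) + 764\right) + \left(-65 + 42\right) \left(-22\right) = \left(\left(\left(-1 - 12\right)^{2} - 791\right) + 764\right) + \left(-65 + 42\right) \left(-22\right) = \left(\left(\left(-13\right)^{2} - 791\right) + 764\right) - -506 = \left(\left(169 - 791\right) + 764\right) + 506 = \left(-622 + 764\right) + 506 = 142 + 506 = 648$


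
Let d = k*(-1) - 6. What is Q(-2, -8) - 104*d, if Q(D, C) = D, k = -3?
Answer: 310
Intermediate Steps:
d = -3 (d = -3*(-1) - 6 = 3 - 6 = -3)
Q(-2, -8) - 104*d = -2 - 104*(-3) = -2 + 312 = 310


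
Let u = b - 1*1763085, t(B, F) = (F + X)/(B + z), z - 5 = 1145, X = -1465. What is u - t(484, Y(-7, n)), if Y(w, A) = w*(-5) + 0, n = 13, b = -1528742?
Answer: -2689421944/817 ≈ -3.2918e+6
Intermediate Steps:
z = 1150 (z = 5 + 1145 = 1150)
Y(w, A) = -5*w (Y(w, A) = -5*w + 0 = -5*w)
t(B, F) = (-1465 + F)/(1150 + B) (t(B, F) = (F - 1465)/(B + 1150) = (-1465 + F)/(1150 + B))
u = -3291827 (u = -1528742 - 1*1763085 = -1528742 - 1763085 = -3291827)
u - t(484, Y(-7, n)) = -3291827 - (-1465 - 5*(-7))/(1150 + 484) = -3291827 - (-1465 + 35)/1634 = -3291827 - (-1430)/1634 = -3291827 - 1*(-715/817) = -3291827 + 715/817 = -2689421944/817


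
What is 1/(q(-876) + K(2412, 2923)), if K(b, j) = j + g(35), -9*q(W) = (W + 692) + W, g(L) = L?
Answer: 9/27682 ≈ 0.00032512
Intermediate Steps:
q(W) = -692/9 - 2*W/9 (q(W) = -((W + 692) + W)/9 = -((692 + W) + W)/9 = -(692 + 2*W)/9 = -692/9 - 2*W/9)
K(b, j) = 35 + j (K(b, j) = j + 35 = 35 + j)
1/(q(-876) + K(2412, 2923)) = 1/((-692/9 - 2/9*(-876)) + (35 + 2923)) = 1/((-692/9 + 584/3) + 2958) = 1/(1060/9 + 2958) = 1/(27682/9) = 9/27682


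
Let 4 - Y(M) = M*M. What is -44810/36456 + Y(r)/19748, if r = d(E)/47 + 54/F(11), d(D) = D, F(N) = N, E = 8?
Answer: -29592320155205/24053774394804 ≈ -1.2303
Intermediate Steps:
r = 2626/517 (r = 8/47 + 54/11 = 2626/517 ≈ 5.0793)
Y(M) = 4 - M**2 (Y(M) = 4 - M*M = 4 - M**2)
-44810/36456 + Y(r)/19748 = -44810/36456 + (4 - (2626/517)**2)/19748 = -44810*1/36456 + (4 - 1*6895876/267289)*(1/19748) = -22405/18228 + (4 - 6895876/267289)*(1/19748) = -22405/18228 - 5826720/267289*1/19748 = -22405/18228 - 1456680/1319605793 = -29592320155205/24053774394804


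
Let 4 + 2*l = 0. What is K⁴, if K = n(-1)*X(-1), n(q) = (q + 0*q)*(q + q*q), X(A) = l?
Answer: 0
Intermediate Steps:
l = -2 (l = -2 + (½)*0 = -2 + 0 = -2)
X(A) = -2
n(q) = q*(q + q²) (n(q) = (q + 0)*(q + q²) = q*(q + q²))
K = 0 (K = ((-1)²*(1 - 1))*(-2) = (1*0)*(-2) = 0*(-2) = 0)
K⁴ = 0⁴ = 0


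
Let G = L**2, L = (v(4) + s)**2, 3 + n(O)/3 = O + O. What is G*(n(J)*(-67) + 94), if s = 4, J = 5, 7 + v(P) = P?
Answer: -1313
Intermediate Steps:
v(P) = -7 + P
n(O) = -9 + 6*O (n(O) = -9 + 3*(O + O) = -9 + 3*(2*O) = -9 + 6*O)
L = 1 (L = ((-7 + 4) + 4)**2 = (-3 + 4)**2 = 1**2 = 1)
G = 1 (G = 1**2 = 1)
G*(n(J)*(-67) + 94) = 1*((-9 + 6*5)*(-67) + 94) = 1*((-9 + 30)*(-67) + 94) = 1*(21*(-67) + 94) = 1*(-1407 + 94) = 1*(-1313) = -1313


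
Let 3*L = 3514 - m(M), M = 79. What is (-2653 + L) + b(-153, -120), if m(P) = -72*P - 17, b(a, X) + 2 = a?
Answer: 265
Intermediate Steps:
b(a, X) = -2 + a
m(P) = -17 - 72*P
L = 3073 (L = (3514 - (-17 - 72*79))/3 = (3514 - (-17 - 5688))/3 = (3514 - 1*(-5705))/3 = (3514 + 5705)/3 = (⅓)*9219 = 3073)
(-2653 + L) + b(-153, -120) = (-2653 + 3073) + (-2 - 153) = 420 - 155 = 265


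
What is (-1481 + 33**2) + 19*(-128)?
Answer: -2824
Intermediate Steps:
(-1481 + 33**2) + 19*(-128) = (-1481 + 1089) - 2432 = -392 - 2432 = -2824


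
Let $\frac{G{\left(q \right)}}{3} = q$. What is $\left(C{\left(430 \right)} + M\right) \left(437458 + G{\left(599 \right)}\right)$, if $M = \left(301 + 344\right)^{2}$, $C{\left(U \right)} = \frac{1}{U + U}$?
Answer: $\frac{31431462644351}{172} \approx 1.8274 \cdot 10^{11}$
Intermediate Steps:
$G{\left(q \right)} = 3 q$
$C{\left(U \right)} = \frac{1}{2 U}$
$M = 416025$ ($M = 645^{2} = 416025$)
$\left(C{\left(430 \right)} + M\right) \left(437458 + G{\left(599 \right)}\right) = \left(\frac{1}{2 \cdot 430} + 416025\right) \left(437458 + 3 \cdot 599\right) = \left(\frac{1}{2} \cdot \frac{1}{430} + 416025\right) \left(437458 + 1797\right) = \left(\frac{1}{860} + 416025\right) 439255 = \frac{357781501}{860} \cdot 439255 = \frac{31431462644351}{172}$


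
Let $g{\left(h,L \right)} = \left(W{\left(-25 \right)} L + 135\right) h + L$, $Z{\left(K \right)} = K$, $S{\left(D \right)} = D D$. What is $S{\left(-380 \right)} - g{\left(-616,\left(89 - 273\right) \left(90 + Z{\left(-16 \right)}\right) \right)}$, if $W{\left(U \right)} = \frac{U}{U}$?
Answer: $-8146280$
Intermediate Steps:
$S{\left(D \right)} = D^{2}$
$W{\left(U \right)} = 1$
$g{\left(h,L \right)} = L + h \left(135 + L\right)$ ($g{\left(h,L \right)} = \left(1 L + 135\right) h + L = \left(L + 135\right) h + L = \left(135 + L\right) h + L = h \left(135 + L\right) + L = L + h \left(135 + L\right)$)
$S{\left(-380 \right)} - g{\left(-616,\left(89 - 273\right) \left(90 + Z{\left(-16 \right)}\right) \right)} = \left(-380\right)^{2} - \left(\left(89 - 273\right) \left(90 - 16\right) + 135 \left(-616\right) + \left(89 - 273\right) \left(90 - 16\right) \left(-616\right)\right) = 144400 - \left(\left(-184\right) 74 - 83160 + \left(-184\right) 74 \left(-616\right)\right) = 144400 - \left(-13616 - 83160 - -8387456\right) = 144400 - \left(-13616 - 83160 + 8387456\right) = 144400 - 8290680 = -8146280$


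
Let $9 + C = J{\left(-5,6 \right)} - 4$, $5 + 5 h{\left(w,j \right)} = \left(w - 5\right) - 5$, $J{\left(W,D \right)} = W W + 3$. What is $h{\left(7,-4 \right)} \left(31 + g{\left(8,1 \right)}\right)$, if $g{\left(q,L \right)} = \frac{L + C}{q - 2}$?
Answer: $- \frac{808}{15} \approx -53.867$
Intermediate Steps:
$J{\left(W,D \right)} = 3 + W^{2}$ ($J{\left(W,D \right)} = W^{2} + 3 = 3 + W^{2}$)
$h{\left(w,j \right)} = -3 + \frac{w}{5}$ ($h{\left(w,j \right)} = -1 + \frac{\left(w - 5\right) - 5}{5} = -1 + \frac{\left(-5 + w\right) - 5}{5} = -1 + \frac{-10 + w}{5} = -1 + \left(-2 + \frac{w}{5}\right) = -3 + \frac{w}{5}$)
$C = 15$ ($C = -9 + \left(\left(3 + \left(-5\right)^{2}\right) - 4\right) = -9 + \left(\left(3 + 25\right) - 4\right) = -9 + \left(28 - 4\right) = -9 + 24 = 15$)
$g{\left(q,L \right)} = \frac{15 + L}{-2 + q}$ ($g{\left(q,L \right)} = \frac{L + 15}{q - 2} = \frac{15 + L}{-2 + q}$)
$h{\left(7,-4 \right)} \left(31 + g{\left(8,1 \right)}\right) = \left(-3 + \frac{1}{5} \cdot 7\right) \left(31 + \frac{15 + 1}{-2 + 8}\right) = \left(-3 + \frac{7}{5}\right) \left(31 + \frac{1}{6} \cdot 16\right) = - \frac{8 \left(31 + \frac{1}{6} \cdot 16\right)}{5} = - \frac{8 \left(31 + \frac{8}{3}\right)}{5} = \left(- \frac{8}{5}\right) \frac{101}{3} = - \frac{808}{15}$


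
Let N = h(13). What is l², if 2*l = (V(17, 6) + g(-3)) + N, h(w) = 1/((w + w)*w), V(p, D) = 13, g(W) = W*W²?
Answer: 22382361/456976 ≈ 48.979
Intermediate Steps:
g(W) = W³
h(w) = 1/(2*w²) (h(w) = 1/(((2*w))*w) = (1/(2*w))/w = 1/(2*w²))
N = 1/338 (N = (½)/13² = (½)*(1/169) = 1/338 ≈ 0.0029586)
l = -4731/676 (l = ((13 + (-3)³) + 1/338)/2 = ((13 - 27) + 1/338)/2 = (-14 + 1/338)/2 = (½)*(-4731/338) = -4731/676 ≈ -6.9985)
l² = (-4731/676)² = 22382361/456976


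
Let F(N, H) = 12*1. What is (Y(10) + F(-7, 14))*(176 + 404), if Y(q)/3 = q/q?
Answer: 8700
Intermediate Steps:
F(N, H) = 12
Y(q) = 3 (Y(q) = 3*(q/q) = 3*1 = 3)
(Y(10) + F(-7, 14))*(176 + 404) = (3 + 12)*(176 + 404) = 15*580 = 8700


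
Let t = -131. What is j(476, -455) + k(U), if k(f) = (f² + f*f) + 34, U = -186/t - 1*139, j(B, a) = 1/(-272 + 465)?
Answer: 125496439837/3312073 ≈ 37891.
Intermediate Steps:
j(B, a) = 1/193
U = -18023/131 (U = -186/(-131) - 1*139 = -186*(-1/131) - 139 = 186/131 - 139 = -18023/131 ≈ -137.58)
k(f) = 34 + 2*f² (k(f) = (f² + f²) + 34 = 2*f² + 34 = 34 + 2*f²)
j(476, -455) + k(U) = 1/193 + (34 + 2*(-18023/131)²) = 1/193 + (34 + 2*(324828529/17161)) = 1/193 + (34 + 649657058/17161) = 1/193 + 650240532/17161 = 125496439837/3312073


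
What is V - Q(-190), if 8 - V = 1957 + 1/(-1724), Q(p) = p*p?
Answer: -65596475/1724 ≈ -38049.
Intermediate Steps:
Q(p) = p²
V = -3360075/1724 (V = 8 - (1957 + 1/(-1724)) = 8 - (1957 - 1/1724) = 8 - 1*3373867/1724 = 8 - 3373867/1724 = -3360075/1724 ≈ -1949.0)
V - Q(-190) = -3360075/1724 - 1*(-190)² = -3360075/1724 - 1*36100 = -3360075/1724 - 36100 = -65596475/1724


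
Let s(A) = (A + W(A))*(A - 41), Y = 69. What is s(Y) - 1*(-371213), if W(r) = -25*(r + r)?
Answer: 276545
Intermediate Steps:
W(r) = -50*r
s(A) = -49*A*(-41 + A) (s(A) = (A - 50*A)*(A - 41) = (-49*A)*(-41 + A) = -49*A*(-41 + A))
s(Y) - 1*(-371213) = 49*69*(41 - 1*69) - 1*(-371213) = 49*69*(41 - 69) + 371213 = 49*69*(-28) + 371213 = -94668 + 371213 = 276545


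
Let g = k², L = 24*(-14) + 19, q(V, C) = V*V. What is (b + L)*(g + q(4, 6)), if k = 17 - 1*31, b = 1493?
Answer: 249312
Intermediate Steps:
q(V, C) = V²
L = -317 (L = -336 + 19 = -317)
k = -14 (k = 17 - 31 = -14)
g = 196 (g = (-14)² = 196)
(b + L)*(g + q(4, 6)) = (1493 - 317)*(196 + 4²) = 1176*(196 + 16) = 1176*212 = 249312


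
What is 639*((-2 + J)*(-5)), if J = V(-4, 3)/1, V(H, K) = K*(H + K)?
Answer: 15975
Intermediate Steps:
J = -3 (J = (3*(-4 + 3))/1 = (3*(-1))*1 = -3*1 = -3)
639*((-2 + J)*(-5)) = 639*((-2 - 3)*(-5)) = 639*(-5*(-5)) = 639*25 = 15975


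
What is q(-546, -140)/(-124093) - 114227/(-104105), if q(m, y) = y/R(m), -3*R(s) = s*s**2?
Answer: 27467219419945219/25033266019935810 ≈ 1.0972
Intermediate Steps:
R(s) = -s**3/3 (R(s) = -s*s**2/3 = -s**3/3)
q(m, y) = -3*y/m**3 (q(m, y) = y/((-m**3/3)) = y*(-3/m**3) = -3*y/m**3)
q(-546, -140)/(-124093) - 114227/(-104105) = -3*(-140)/(-546)**3/(-124093) - 114227/(-104105) = -3*(-140)*(-1/162771336)*(-1/124093) - 114227*(-1/104105) = -5/1937754*(-1/124093) + 114227/104105 = 5/240461707122 + 114227/104105 = 27467219419945219/25033266019935810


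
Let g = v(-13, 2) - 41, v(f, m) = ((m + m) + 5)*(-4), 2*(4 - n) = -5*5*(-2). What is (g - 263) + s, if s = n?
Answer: -361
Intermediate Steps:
n = -21 (n = 4 - (-5*5)*(-2)/2 = 4 - (-25)*(-2)/2 = 4 - 1/2*50 = 4 - 25 = -21)
s = -21
v(f, m) = -20 - 8*m (v(f, m) = (2*m + 5)*(-4) = (5 + 2*m)*(-4) = -20 - 8*m)
g = -77 (g = (-20 - 8*2) - 41 = (-20 - 16) - 41 = -36 - 41 = -77)
(g - 263) + s = (-77 - 263) - 21 = -340 - 21 = -361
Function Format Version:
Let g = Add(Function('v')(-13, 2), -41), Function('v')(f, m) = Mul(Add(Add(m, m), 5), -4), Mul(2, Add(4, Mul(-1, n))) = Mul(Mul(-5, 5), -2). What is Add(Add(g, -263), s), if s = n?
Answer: -361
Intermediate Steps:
n = -21 (n = Add(4, Mul(Rational(-1, 2), Mul(Mul(-5, 5), -2))) = Add(4, Mul(Rational(-1, 2), Mul(-25, -2))) = Add(4, Mul(Rational(-1, 2), 50)) = Add(4, -25) = -21)
s = -21
Function('v')(f, m) = Add(-20, Mul(-8, m)) (Function('v')(f, m) = Mul(Add(Mul(2, m), 5), -4) = Mul(Add(5, Mul(2, m)), -4) = Add(-20, Mul(-8, m)))
g = -77 (g = Add(Add(-20, Mul(-8, 2)), -41) = Add(Add(-20, -16), -41) = Add(-36, -41) = -77)
Add(Add(g, -263), s) = Add(Add(-77, -263), -21) = Add(-340, -21) = -361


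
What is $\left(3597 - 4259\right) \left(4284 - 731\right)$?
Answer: $-2352086$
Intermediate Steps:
$\left(3597 - 4259\right) \left(4284 - 731\right) = \left(-662\right) 3553 = -2352086$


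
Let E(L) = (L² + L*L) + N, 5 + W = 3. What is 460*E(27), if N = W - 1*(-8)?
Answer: 673440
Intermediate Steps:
W = -2 (W = -5 + 3 = -2)
N = 6 (N = -2 - 1*(-8) = -2 + 8 = 6)
E(L) = 6 + 2*L² (E(L) = (L² + L*L) + 6 = (L² + L²) + 6 = 2*L² + 6 = 6 + 2*L²)
460*E(27) = 460*(6 + 2*27²) = 460*(6 + 2*729) = 460*(6 + 1458) = 460*1464 = 673440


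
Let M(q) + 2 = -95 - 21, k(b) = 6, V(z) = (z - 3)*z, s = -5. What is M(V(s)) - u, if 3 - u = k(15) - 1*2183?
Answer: -2298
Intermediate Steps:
V(z) = z*(-3 + z) (V(z) = (-3 + z)*z = z*(-3 + z))
M(q) = -118 (M(q) = -2 + (-95 - 21) = -2 - 116 = -118)
u = 2180 (u = 3 - (6 - 1*2183) = 3 - (6 - 2183) = 3 - 1*(-2177) = 3 + 2177 = 2180)
M(V(s)) - u = -118 - 1*2180 = -118 - 2180 = -2298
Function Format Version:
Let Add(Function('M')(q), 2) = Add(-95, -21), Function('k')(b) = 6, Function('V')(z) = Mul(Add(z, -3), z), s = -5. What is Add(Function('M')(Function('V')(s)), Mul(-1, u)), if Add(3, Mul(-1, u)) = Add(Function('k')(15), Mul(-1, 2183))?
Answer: -2298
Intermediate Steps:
Function('V')(z) = Mul(z, Add(-3, z)) (Function('V')(z) = Mul(Add(-3, z), z) = Mul(z, Add(-3, z)))
Function('M')(q) = -118 (Function('M')(q) = Add(-2, Add(-95, -21)) = Add(-2, -116) = -118)
u = 2180 (u = Add(3, Mul(-1, Add(6, Mul(-1, 2183)))) = Add(3, Mul(-1, Add(6, -2183))) = Add(3, Mul(-1, -2177)) = Add(3, 2177) = 2180)
Add(Function('M')(Function('V')(s)), Mul(-1, u)) = Add(-118, Mul(-1, 2180)) = Add(-118, -2180) = -2298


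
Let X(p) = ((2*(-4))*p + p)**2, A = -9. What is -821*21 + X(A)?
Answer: -13272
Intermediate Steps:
X(p) = 49*p**2 (X(p) = (-8*p + p)**2 = (-7*p)**2 = 49*p**2)
-821*21 + X(A) = -821*21 + 49*(-9)**2 = -17241 + 49*81 = -17241 + 3969 = -13272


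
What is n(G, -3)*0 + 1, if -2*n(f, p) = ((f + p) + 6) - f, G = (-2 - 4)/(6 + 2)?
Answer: 1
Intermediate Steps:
G = -3/4 (G = -6/8 = -6*1/8 = -3/4 ≈ -0.75000)
n(f, p) = -3 - p/2 (n(f, p) = -(((f + p) + 6) - f)/2 = -((6 + f + p) - f)/2 = -(6 + p)/2 = -3 - p/2)
n(G, -3)*0 + 1 = (-3 - 1/2*(-3))*0 + 1 = (-3 + 3/2)*0 + 1 = -3/2*0 + 1 = 0 + 1 = 1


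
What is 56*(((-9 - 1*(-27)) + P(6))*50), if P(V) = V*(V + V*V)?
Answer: 756000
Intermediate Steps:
P(V) = V*(V + V²)
56*(((-9 - 1*(-27)) + P(6))*50) = 56*(((-9 - 1*(-27)) + 6²*(1 + 6))*50) = 56*(((-9 + 27) + 36*7)*50) = 56*((18 + 252)*50) = 56*(270*50) = 56*13500 = 756000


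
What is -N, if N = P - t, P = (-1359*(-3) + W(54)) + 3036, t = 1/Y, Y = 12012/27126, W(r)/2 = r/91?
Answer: -99567/14 ≈ -7111.9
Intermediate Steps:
W(r) = 2*r/91 (W(r) = 2*(r/91) = 2*r/91)
Y = 182/411 (Y = 12012*(1/27126) = 182/411 ≈ 0.44282)
t = 411/182 (t = 1/(182/411) = 411/182 ≈ 2.2582)
P = 647391/91 (P = (-1359*(-3) + (2/91)*54) + 3036 = (4077 + 108/91) + 3036 = 371115/91 + 3036 = 647391/91 ≈ 7114.2)
N = 99567/14 (N = 647391/91 - 1*411/182 = 647391/91 - 411/182 = 99567/14 ≈ 7111.9)
-N = -1*99567/14 = -99567/14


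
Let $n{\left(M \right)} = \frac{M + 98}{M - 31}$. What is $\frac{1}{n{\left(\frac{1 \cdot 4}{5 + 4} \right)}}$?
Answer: $- \frac{275}{886} \approx -0.31038$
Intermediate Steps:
$n{\left(M \right)} = \frac{98 + M}{-31 + M}$
$\frac{1}{n{\left(\frac{1 \cdot 4}{5 + 4} \right)}} = \frac{1}{\frac{1}{-31 + \frac{1 \cdot 4}{5 + 4}} \left(98 + \frac{1 \cdot 4}{5 + 4}\right)} = \frac{1}{\frac{1}{-31 + \frac{4}{9}} \left(98 + \frac{4}{9}\right)} = \frac{1}{\frac{1}{- \frac{275}{9}} \cdot \frac{886}{9}} = \frac{1}{\left(- \frac{9}{275}\right) \frac{886}{9}} = \frac{1}{- \frac{886}{275}} = - \frac{275}{886}$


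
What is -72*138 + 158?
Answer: -9778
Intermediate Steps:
-72*138 + 158 = -9936 + 158 = -9778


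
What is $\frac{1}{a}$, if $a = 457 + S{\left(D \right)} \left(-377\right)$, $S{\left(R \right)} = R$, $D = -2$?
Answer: $\frac{1}{1211} \approx 0.00082576$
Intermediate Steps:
$a = 1211$ ($a = 457 - -754 = 457 + 754 = 1211$)
$\frac{1}{a} = \frac{1}{1211}$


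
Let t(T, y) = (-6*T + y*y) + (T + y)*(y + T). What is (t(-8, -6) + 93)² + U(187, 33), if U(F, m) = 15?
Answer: 139144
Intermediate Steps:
t(T, y) = y² + (T + y)² - 6*T (t(T, y) = (-6*T + y²) + (T + y)*(T + y) = (y² - 6*T) + (T + y)² = y² + (T + y)² - 6*T)
(t(-8, -6) + 93)² + U(187, 33) = (((-6)² + (-8 - 6)² - 6*(-8)) + 93)² + 15 = ((36 + (-14)² + 48) + 93)² + 15 = ((36 + 196 + 48) + 93)² + 15 = (280 + 93)² + 15 = 373² + 15 = 139129 + 15 = 139144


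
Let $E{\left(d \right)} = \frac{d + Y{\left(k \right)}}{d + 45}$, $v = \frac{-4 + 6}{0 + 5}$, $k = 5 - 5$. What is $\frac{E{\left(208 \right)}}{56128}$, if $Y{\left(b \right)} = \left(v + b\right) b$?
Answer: $\frac{13}{887524} \approx 1.4647 \cdot 10^{-5}$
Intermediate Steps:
$k = 0$
$v = \frac{2}{5} \approx 0.4$
$Y{\left(b \right)} = b \left(\frac{2}{5} + b\right)$ ($Y{\left(b \right)} = \left(\frac{2}{5} + b\right) b = b \left(\frac{2}{5} + b\right)$)
$E{\left(d \right)} = \frac{d}{45 + d}$ ($E{\left(d \right)} = \frac{d + \frac{1}{5} \cdot 0 \left(2 + 5 \cdot 0\right)}{d + 45} = \frac{d + \frac{1}{5} \cdot 0 \left(2 + 0\right)}{45 + d} = \frac{d + \frac{1}{5} \cdot 0 \cdot 2}{45 + d} = \frac{d + 0}{45 + d} = \frac{d}{45 + d}$)
$\frac{E{\left(208 \right)}}{56128} = \frac{208 \frac{1}{45 + 208}}{56128} = \frac{208}{253} \cdot \frac{1}{56128} = \frac{13}{887524}$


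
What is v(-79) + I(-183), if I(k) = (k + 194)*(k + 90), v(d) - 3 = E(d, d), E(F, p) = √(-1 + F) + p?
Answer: -1099 + 4*I*√5 ≈ -1099.0 + 8.9443*I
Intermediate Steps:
E(F, p) = p + √(-1 + F)
v(d) = 3 + d + √(-1 + d) (v(d) = 3 + (d + √(-1 + d)) = 3 + d + √(-1 + d))
I(k) = (90 + k)*(194 + k) (I(k) = (194 + k)*(90 + k) = (90 + k)*(194 + k))
v(-79) + I(-183) = (3 - 79 + √(-1 - 79)) + (17460 + (-183)² + 284*(-183)) = (3 - 79 + √(-80)) + (17460 + 33489 - 51972) = (3 - 79 + 4*I*√5) - 1023 = (-76 + 4*I*√5) - 1023 = -1099 + 4*I*√5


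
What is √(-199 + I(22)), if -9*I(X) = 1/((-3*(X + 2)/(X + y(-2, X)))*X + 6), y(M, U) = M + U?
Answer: I*√88266090/666 ≈ 14.107*I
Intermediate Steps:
I(X) = -1/(9*(6 - 3*X*(2 + X)/(-2 + 2*X))) (I(X) = -1/(9*((-3*(X + 2)/(X + (-2 + X)))*X + 6)) = -1/(9*((-3*(2 + X)/(-2 + 2*X))*X + 6)) = -1/(9*(-3*X*(2 + X)/(-2 + 2*X) + 6)) = -1/(9*(6 - 3*X*(2 + X)/(-2 + 2*X))))
√(-199 + I(22)) = √(-199 + 2*(-1 + 22)/(27*(4 + 22² - 2*22))) = √(-199 + (2/27)*21/(4 + 484 - 44)) = √(-199 + (2/27)*21/444) = √(-199 + (2/27)*(1/444)*21) = √(-199 + 7/1998) = √(-397595/1998) = I*√88266090/666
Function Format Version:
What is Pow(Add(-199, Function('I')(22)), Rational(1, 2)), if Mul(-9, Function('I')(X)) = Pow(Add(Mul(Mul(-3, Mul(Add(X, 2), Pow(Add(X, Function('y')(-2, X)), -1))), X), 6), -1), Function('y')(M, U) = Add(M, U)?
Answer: Mul(Rational(1, 666), I, Pow(88266090, Rational(1, 2))) ≈ Mul(14.107, I)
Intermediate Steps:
Function('I')(X) = Mul(Rational(-1, 9), Pow(Add(6, Mul(-3, X, Pow(Add(-2, Mul(2, X)), -1), Add(2, X))), -1)) (Function('I')(X) = Mul(Rational(-1, 9), Pow(Add(Mul(Mul(-3, Mul(Add(X, 2), Pow(Add(X, Add(-2, X)), -1))), X), 6), -1)) = Mul(Rational(-1, 9), Pow(Add(Mul(Mul(-3, Mul(Add(2, X), Pow(Add(-2, Mul(2, X)), -1))), X), 6), -1)) = Mul(Rational(-1, 9), Pow(Add(Mul(Mul(-3, Mul(Pow(Add(-2, Mul(2, X)), -1), Add(2, X))), X), 6), -1)) = Mul(Rational(-1, 9), Pow(Add(Mul(Mul(-3, Pow(Add(-2, Mul(2, X)), -1), Add(2, X)), X), 6), -1)) = Mul(Rational(-1, 9), Pow(Add(Mul(-3, X, Pow(Add(-2, Mul(2, X)), -1), Add(2, X)), 6), -1)) = Mul(Rational(-1, 9), Pow(Add(6, Mul(-3, X, Pow(Add(-2, Mul(2, X)), -1), Add(2, X))), -1)))
Pow(Add(-199, Function('I')(22)), Rational(1, 2)) = Pow(Add(-199, Mul(Rational(2, 27), Pow(Add(4, Pow(22, 2), Mul(-2, 22)), -1), Add(-1, 22))), Rational(1, 2)) = Pow(Add(-199, Mul(Rational(2, 27), Pow(Add(4, 484, -44), -1), 21)), Rational(1, 2)) = Pow(Add(-199, Mul(Rational(2, 27), Pow(444, -1), 21)), Rational(1, 2)) = Pow(Add(-199, Mul(Rational(2, 27), Rational(1, 444), 21)), Rational(1, 2)) = Pow(Add(-199, Rational(7, 1998)), Rational(1, 2)) = Pow(Rational(-397595, 1998), Rational(1, 2)) = Mul(Rational(1, 666), I, Pow(88266090, Rational(1, 2)))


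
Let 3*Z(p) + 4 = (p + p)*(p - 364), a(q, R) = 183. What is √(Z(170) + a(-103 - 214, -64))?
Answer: 7*I*√445 ≈ 147.67*I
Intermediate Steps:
Z(p) = -4/3 + 2*p*(-364 + p)/3 (Z(p) = -4/3 + ((p + p)*(p - 364))/3 = -4/3 + ((2*p)*(-364 + p))/3 = -4/3 + (2*p*(-364 + p))/3 = -4/3 + 2*p*(-364 + p)/3)
√(Z(170) + a(-103 - 214, -64)) = √((-4/3 - 728/3*170 + (⅔)*170²) + 183) = √((-4/3 - 123760/3 + (⅔)*28900) + 183) = √((-4/3 - 123760/3 + 57800/3) + 183) = √(-21988 + 183) = √(-21805) = 7*I*√445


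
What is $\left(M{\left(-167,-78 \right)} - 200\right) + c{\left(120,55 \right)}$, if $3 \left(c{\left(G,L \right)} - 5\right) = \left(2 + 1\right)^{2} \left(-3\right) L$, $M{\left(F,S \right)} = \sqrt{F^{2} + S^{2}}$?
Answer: $-690 + \sqrt{33973} \approx -505.68$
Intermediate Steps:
$c{\left(G,L \right)} = 5 - 9 L$ ($c{\left(G,L \right)} = 5 + \frac{\left(2 + 1\right)^{2} \left(-3\right) L}{3} = 5 + \frac{3^{2} \left(-3\right) L}{3} = 5 + \frac{9 \left(-3\right) L}{3} = 5 + \frac{\left(-27\right) L}{3} = 5 - 9 L$)
$\left(M{\left(-167,-78 \right)} - 200\right) + c{\left(120,55 \right)} = \left(\sqrt{\left(-167\right)^{2} + \left(-78\right)^{2}} - 200\right) + \left(5 - 495\right) = \left(\sqrt{27889 + 6084} - 200\right) + \left(5 - 495\right) = \left(\sqrt{33973} - 200\right) - 490 = \left(-200 + \sqrt{33973}\right) - 490 = -690 + \sqrt{33973}$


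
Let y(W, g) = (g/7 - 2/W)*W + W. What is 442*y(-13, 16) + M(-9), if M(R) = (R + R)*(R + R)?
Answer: -136078/7 ≈ -19440.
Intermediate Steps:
M(R) = 4*R² (M(R) = (2*R)*(2*R) = 4*R²)
y(W, g) = W + W*(-2/W + g/7) (y(W, g) = (g*(⅐) - 2/W)*W + W = (g/7 - 2/W)*W + W = (-2/W + g/7)*W + W = W*(-2/W + g/7) + W = W + W*(-2/W + g/7))
442*y(-13, 16) + M(-9) = 442*(-2 - 13 + (⅐)*(-13)*16) + 4*(-9)² = 442*(-2 - 13 - 208/7) + 4*81 = 442*(-313/7) + 324 = -138346/7 + 324 = -136078/7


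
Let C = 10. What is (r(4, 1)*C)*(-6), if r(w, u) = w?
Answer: -240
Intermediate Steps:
(r(4, 1)*C)*(-6) = (4*10)*(-6) = 40*(-6) = -240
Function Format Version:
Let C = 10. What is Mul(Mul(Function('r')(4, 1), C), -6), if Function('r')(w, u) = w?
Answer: -240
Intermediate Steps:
Mul(Mul(Function('r')(4, 1), C), -6) = Mul(Mul(4, 10), -6) = Mul(40, -6) = -240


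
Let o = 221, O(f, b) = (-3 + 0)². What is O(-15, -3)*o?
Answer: 1989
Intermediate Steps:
O(f, b) = 9 (O(f, b) = (-3)² = 9)
O(-15, -3)*o = 9*221 = 1989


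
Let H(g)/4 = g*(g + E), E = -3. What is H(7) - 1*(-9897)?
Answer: 10009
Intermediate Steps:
H(g) = 4*g*(-3 + g) (H(g) = 4*(g*(g - 3)) = 4*(g*(-3 + g)) = 4*g*(-3 + g))
H(7) - 1*(-9897) = 4*7*(-3 + 7) - 1*(-9897) = 4*7*4 + 9897 = 112 + 9897 = 10009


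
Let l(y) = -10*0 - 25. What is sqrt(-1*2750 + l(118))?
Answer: 5*I*sqrt(111) ≈ 52.678*I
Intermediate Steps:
l(y) = -25 (l(y) = 0 - 25 = -25)
sqrt(-1*2750 + l(118)) = sqrt(-1*2750 - 25) = sqrt(-2750 - 25) = sqrt(-2775) = 5*I*sqrt(111)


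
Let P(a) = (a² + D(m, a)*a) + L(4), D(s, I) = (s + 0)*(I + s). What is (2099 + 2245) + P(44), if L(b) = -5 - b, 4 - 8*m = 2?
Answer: 27031/4 ≈ 6757.8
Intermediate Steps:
m = ¼ (m = ½ - ⅛*2 = ½ - ¼ = ¼ ≈ 0.25000)
D(s, I) = s*(I + s)
P(a) = -9 + a² + a*(1/16 + a/4) (P(a) = (a² + ((a + ¼)/4)*a) + (-5 - 1*4) = (a² + ((¼ + a)/4)*a) + (-5 - 4) = (a² + (1/16 + a/4)*a) - 9 = (a² + a*(1/16 + a/4)) - 9 = -9 + a² + a*(1/16 + a/4))
(2099 + 2245) + P(44) = (2099 + 2245) + (-9 + (1/16)*44 + (5/4)*44²) = 4344 + (-9 + 11/4 + (5/4)*1936) = 4344 + (-9 + 11/4 + 2420) = 4344 + 9655/4 = 27031/4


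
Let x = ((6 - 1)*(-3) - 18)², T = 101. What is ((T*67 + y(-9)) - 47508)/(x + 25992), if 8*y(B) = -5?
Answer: -325933/216648 ≈ -1.5044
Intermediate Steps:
y(B) = -5/8 (y(B) = (⅛)*(-5) = -5/8)
x = 1089 (x = (5*(-3) - 18)² = (-15 - 18)² = (-33)² = 1089)
((T*67 + y(-9)) - 47508)/(x + 25992) = ((101*67 - 5/8) - 47508)/(1089 + 25992) = ((6767 - 5/8) - 47508)/27081 = (54131/8 - 47508)*(1/27081) = -325933/8*1/27081 = -325933/216648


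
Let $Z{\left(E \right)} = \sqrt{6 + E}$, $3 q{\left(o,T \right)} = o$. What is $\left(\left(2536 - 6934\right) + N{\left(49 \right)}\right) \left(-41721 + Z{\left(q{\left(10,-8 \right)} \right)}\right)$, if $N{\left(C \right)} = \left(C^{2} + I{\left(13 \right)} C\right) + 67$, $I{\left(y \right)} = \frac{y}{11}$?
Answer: $\frac{859160553}{11} - \frac{41186 \sqrt{21}}{33} \approx 7.81 \cdot 10^{7}$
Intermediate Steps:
$I{\left(y \right)} = \frac{y}{11}$ ($I{\left(y \right)} = y \frac{1}{11} = \frac{y}{11}$)
$q{\left(o,T \right)} = \frac{o}{3}$
$N{\left(C \right)} = 67 + C^{2} + \frac{13 C}{11}$ ($N{\left(C \right)} = \left(C^{2} + \frac{1}{11} \cdot 13 C\right) + 67 = \left(C^{2} + \frac{13 C}{11}\right) + 67 = 67 + C^{2} + \frac{13 C}{11}$)
$\left(\left(2536 - 6934\right) + N{\left(49 \right)}\right) \left(-41721 + Z{\left(q{\left(10,-8 \right)} \right)}\right) = \left(\left(2536 - 6934\right) + \left(67 + 49^{2} + \frac{13}{11} \cdot 49\right)\right) \left(-41721 + \sqrt{6 + \frac{1}{3} \cdot 10}\right) = \left(\left(2536 - 6934\right) + \left(67 + 2401 + \frac{637}{11}\right)\right) \left(-41721 + \sqrt{6 + \frac{10}{3}}\right) = \left(-4398 + \frac{27785}{11}\right) \left(-41721 + \sqrt{\frac{28}{3}}\right) = - \frac{20593 \left(-41721 + \frac{2 \sqrt{21}}{3}\right)}{11} = \frac{859160553}{11} - \frac{41186 \sqrt{21}}{33}$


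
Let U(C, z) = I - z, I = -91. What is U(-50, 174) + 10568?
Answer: 10303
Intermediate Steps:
U(C, z) = -91 - z
U(-50, 174) + 10568 = (-91 - 1*174) + 10568 = (-91 - 174) + 10568 = -265 + 10568 = 10303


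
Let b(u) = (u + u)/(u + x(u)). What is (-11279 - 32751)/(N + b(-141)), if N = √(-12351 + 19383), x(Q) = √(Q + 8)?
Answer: 22015*(-141 + I*√133)/(141 + √1758*(141 - I*√133)) ≈ -512.91 + 0.97089*I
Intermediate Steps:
x(Q) = √(8 + Q)
b(u) = 2*u/(u + √(8 + u)) (b(u) = (u + u)/(u + √(8 + u)) = (2*u)/(u + √(8 + u)) = 2*u/(u + √(8 + u)))
N = 2*√1758 (N = √7032 = 2*√1758 ≈ 83.857)
(-11279 - 32751)/(N + b(-141)) = (-11279 - 32751)/(2*√1758 + 2*(-141)/(-141 + √(8 - 141))) = -44030/(2*√1758 + 2*(-141)/(-141 + √(-133))) = -44030/(2*√1758 + 2*(-141)/(-141 + I*√133)) = -44030/(2*√1758 - 282/(-141 + I*√133)) = -44030/(-282/(-141 + I*√133) + 2*√1758)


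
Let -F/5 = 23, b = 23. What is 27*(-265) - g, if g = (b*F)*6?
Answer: 8715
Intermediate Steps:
F = -115 (F = -5*23 = -115)
g = -15870 (g = (23*(-115))*6 = -2645*6 = -15870)
27*(-265) - g = 27*(-265) - 1*(-15870) = -7155 + 15870 = 8715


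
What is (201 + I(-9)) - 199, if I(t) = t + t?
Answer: -16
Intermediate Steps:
I(t) = 2*t
(201 + I(-9)) - 199 = (201 + 2*(-9)) - 199 = (201 - 18) - 199 = 183 - 199 = -16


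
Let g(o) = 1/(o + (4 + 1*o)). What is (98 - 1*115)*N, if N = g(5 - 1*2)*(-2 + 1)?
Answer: 17/10 ≈ 1.7000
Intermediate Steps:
g(o) = 1/(4 + 2*o) (g(o) = 1/(o + (4 + o)) = 1/(4 + 2*o))
N = -⅒ (N = (1/(2*(2 + (5 - 1*2))))*(-2 + 1) = (1/(2*(2 + (5 - 2))))*(-1) = (1/(2*(2 + 3)))*(-1) = ((½)/5)*(-1) = ((½)*(⅕))*(-1) = (⅒)*(-1) = -⅒ ≈ -0.10000)
(98 - 1*115)*N = (98 - 1*115)*(-⅒) = (98 - 115)*(-⅒) = -17*(-⅒) = 17/10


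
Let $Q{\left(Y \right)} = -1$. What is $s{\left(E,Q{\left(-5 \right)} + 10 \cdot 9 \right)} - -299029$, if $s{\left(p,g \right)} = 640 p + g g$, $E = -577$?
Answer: $-62330$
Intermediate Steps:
$s{\left(p,g \right)} = g^{2} + 640 p$ ($s{\left(p,g \right)} = 640 p + g^{2} = g^{2} + 640 p$)
$s{\left(E,Q{\left(-5 \right)} + 10 \cdot 9 \right)} - -299029 = \left(\left(-1 + 10 \cdot 9\right)^{2} + 640 \left(-577\right)\right) - -299029 = \left(\left(-1 + 90\right)^{2} - 369280\right) + 299029 = \left(89^{2} - 369280\right) + 299029 = \left(7921 - 369280\right) + 299029 = -361359 + 299029 = -62330$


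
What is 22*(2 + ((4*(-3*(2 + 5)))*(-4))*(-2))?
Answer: -14740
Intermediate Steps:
22*(2 + ((4*(-3*(2 + 5)))*(-4))*(-2)) = 22*(2 + ((4*(-3*7))*(-4))*(-2)) = 22*(2 + ((4*(-21))*(-4))*(-2)) = 22*(2 - 84*(-4)*(-2)) = 22*(2 + 336*(-2)) = 22*(2 - 672) = 22*(-670) = -14740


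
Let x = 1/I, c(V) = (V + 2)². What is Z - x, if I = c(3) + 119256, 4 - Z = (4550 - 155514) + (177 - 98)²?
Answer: 17263181286/119281 ≈ 1.4473e+5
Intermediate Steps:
c(V) = (2 + V)²
Z = 144727 (Z = 4 - ((4550 - 155514) + (177 - 98)²) = 4 - (-150964 + 79²) = 4 - (-150964 + 6241) = 4 - 1*(-144723) = 4 + 144723 = 144727)
I = 119281 (I = (2 + 3)² + 119256 = 5² + 119256 = 25 + 119256 = 119281)
x = 1/119281 ≈ 8.3836e-6
Z - x = 144727 - 1*1/119281 = 144727 - 1/119281 = 17263181286/119281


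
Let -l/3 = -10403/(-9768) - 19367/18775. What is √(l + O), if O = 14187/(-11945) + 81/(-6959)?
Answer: I*√13425149324116803654290337626/101631264270140 ≈ 1.1401*I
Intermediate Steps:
l = -6139469/61131400 (l = -3*(-10403/(-9768) - 19367/18775) = -3*(-10403*(-1/9768) - 19367*1/18775) = -3*(10403/9768 - 19367/18775) = -3*6139469/183394200 = -6139469/61131400 ≈ -0.10043)
O = -99694878/83125255 (O = 14187*(-1/11945) + 81*(-1/6959) = -14187/11945 - 81/6959 = -99694878/83125255 ≈ -1.1993)
√(l + O) = √(-6139469/61131400 - 99694878/83125255) = √(-1320966478231759/1016312642701400) = I*√13425149324116803654290337626/101631264270140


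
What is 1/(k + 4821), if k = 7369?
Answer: 1/12190 ≈ 8.2035e-5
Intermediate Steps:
1/(k + 4821) = 1/(7369 + 4821) = 1/12190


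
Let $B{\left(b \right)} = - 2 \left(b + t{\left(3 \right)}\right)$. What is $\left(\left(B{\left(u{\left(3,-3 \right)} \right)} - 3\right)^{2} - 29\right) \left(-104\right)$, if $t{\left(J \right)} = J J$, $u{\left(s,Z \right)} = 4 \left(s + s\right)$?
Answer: $-492128$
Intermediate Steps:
$u{\left(s,Z \right)} = 8 s$ ($u{\left(s,Z \right)} = 4 \cdot 2 s = 8 s$)
$t{\left(J \right)} = J^{2}$
$B{\left(b \right)} = -18 - 2 b$ ($B{\left(b \right)} = - 2 \left(b + 3^{2}\right) = - 2 \left(b + 9\right) = - 2 \left(9 + b\right) = -18 - 2 b$)
$\left(\left(B{\left(u{\left(3,-3 \right)} \right)} - 3\right)^{2} - 29\right) \left(-104\right) = \left(\left(\left(-18 - 2 \cdot 8 \cdot 3\right) - 3\right)^{2} - 29\right) \left(-104\right) = \left(\left(\left(-18 - 48\right) - 3\right)^{2} - 29\right) \left(-104\right) = \left(\left(-66 - 3\right)^{2} - 29\right) \left(-104\right) = \left(\left(-69\right)^{2} - 29\right) \left(-104\right) = \left(4761 - 29\right) \left(-104\right) = 4732 \left(-104\right) = -492128$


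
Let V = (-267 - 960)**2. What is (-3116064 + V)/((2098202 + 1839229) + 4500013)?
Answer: -84765/444076 ≈ -0.19088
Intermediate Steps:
V = 1505529 (V = (-1227)**2 = 1505529)
(-3116064 + V)/((2098202 + 1839229) + 4500013) = (-3116064 + 1505529)/((2098202 + 1839229) + 4500013) = -1610535/(3937431 + 4500013) = -1610535/8437444 = -1610535*1/8437444 = -84765/444076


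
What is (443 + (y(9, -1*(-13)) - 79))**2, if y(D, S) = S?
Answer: 142129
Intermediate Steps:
(443 + (y(9, -1*(-13)) - 79))**2 = (443 + (-1*(-13) - 79))**2 = (443 + (13 - 79))**2 = (443 - 66)**2 = 377**2 = 142129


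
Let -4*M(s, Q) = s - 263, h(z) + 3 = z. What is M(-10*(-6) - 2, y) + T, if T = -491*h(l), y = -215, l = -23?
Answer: 51269/4 ≈ 12817.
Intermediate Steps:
h(z) = -3 + z
M(s, Q) = 263/4 - s/4 (M(s, Q) = -(s - 263)/4 = -(-263 + s)/4 = 263/4 - s/4)
T = 12766 (T = -491*(-3 - 23) = -491*(-26) = 12766)
M(-10*(-6) - 2, y) + T = (263/4 - (-10*(-6) - 2)/4) + 12766 = (263/4 - (60 - 2)/4) + 12766 = (263/4 - ¼*58) + 12766 = (263/4 - 29/2) + 12766 = 205/4 + 12766 = 51269/4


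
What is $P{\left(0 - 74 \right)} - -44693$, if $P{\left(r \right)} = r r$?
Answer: $50169$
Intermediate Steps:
$P{\left(r \right)} = r^{2}$
$P{\left(0 - 74 \right)} - -44693 = \left(0 - 74\right)^{2} - -44693 = \left(0 - 74\right)^{2} + 44693 = \left(-74\right)^{2} + 44693 = 5476 + 44693 = 50169$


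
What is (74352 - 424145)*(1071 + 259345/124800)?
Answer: -9368865855997/24960 ≈ -3.7536e+8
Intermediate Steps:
(74352 - 424145)*(1071 + 259345/124800) = -349793*(1071 + 259345*(1/124800)) = -349793*(1071 + 51869/24960) = -349793*26784029/24960 = -9368865855997/24960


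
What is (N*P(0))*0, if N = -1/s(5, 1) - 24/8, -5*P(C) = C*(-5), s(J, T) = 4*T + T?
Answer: 0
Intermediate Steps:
s(J, T) = 5*T
P(C) = C (P(C) = -C*(-5)/5 = -(-1)*C = C)
N = -16/5 (N = -1/(5*1) - 24/8 = -1/5 - 24*⅛ = -1*⅕ - 3 = -⅕ - 3 = -16/5 ≈ -3.2000)
(N*P(0))*0 = -16/5*0*0 = 0*0 = 0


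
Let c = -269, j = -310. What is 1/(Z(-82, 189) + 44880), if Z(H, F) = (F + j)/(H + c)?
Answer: 351/15753001 ≈ 2.2281e-5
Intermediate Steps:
Z(H, F) = (-310 + F)/(-269 + H) (Z(H, F) = (F - 310)/(H - 269) = (-310 + F)/(-269 + H))
1/(Z(-82, 189) + 44880) = 1/((-310 + 189)/(-269 - 82) + 44880) = 1/(-121/(-351) + 44880) = 1/(-1/351*(-121) + 44880) = 1/(121/351 + 44880) = 1/(15753001/351) = 351/15753001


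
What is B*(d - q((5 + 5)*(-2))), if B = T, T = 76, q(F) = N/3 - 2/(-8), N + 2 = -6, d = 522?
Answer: 119567/3 ≈ 39856.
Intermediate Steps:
N = -8 (N = -2 - 6 = -8)
q(F) = -29/12 (q(F) = -8/3 - 2/(-8) = -8*⅓ - 2*(-⅛) = -8/3 + ¼ = -29/12)
B = 76
B*(d - q((5 + 5)*(-2))) = 76*(522 - 1*(-29/12)) = 76*(522 + 29/12) = 76*(6293/12) = 119567/3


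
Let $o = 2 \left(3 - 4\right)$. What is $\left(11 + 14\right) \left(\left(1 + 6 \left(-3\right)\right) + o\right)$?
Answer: $-475$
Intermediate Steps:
$o = -2$ ($o = 2 \left(-1\right) = -2$)
$\left(11 + 14\right) \left(\left(1 + 6 \left(-3\right)\right) + o\right) = \left(11 + 14\right) \left(\left(1 + 6 \left(-3\right)\right) - 2\right) = 25 \left(\left(1 - 18\right) - 2\right) = 25 \left(-17 - 2\right) = 25 \left(-19\right) = -475$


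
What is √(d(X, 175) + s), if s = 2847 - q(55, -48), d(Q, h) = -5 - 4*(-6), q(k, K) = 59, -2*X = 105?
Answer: √2807 ≈ 52.981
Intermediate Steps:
X = -105/2 (X = -½*105 = -105/2 ≈ -52.500)
d(Q, h) = 19 (d(Q, h) = -5 + 24 = 19)
s = 2788 (s = 2847 - 1*59 = 2847 - 59 = 2788)
√(d(X, 175) + s) = √(19 + 2788) = √2807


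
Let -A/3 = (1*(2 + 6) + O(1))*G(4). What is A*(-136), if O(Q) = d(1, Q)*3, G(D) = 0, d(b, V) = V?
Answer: 0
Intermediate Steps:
O(Q) = 3*Q (O(Q) = Q*3 = 3*Q)
A = 0 (A = -3*(1*(2 + 6) + 3*1)*0 = -3*(1*8 + 3)*0 = -3*(8 + 3)*0 = -33*0 = -3*0 = 0)
A*(-136) = 0*(-136) = 0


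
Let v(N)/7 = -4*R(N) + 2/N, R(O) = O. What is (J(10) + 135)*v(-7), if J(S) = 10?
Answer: 28130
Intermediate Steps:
v(N) = -28*N + 14/N (v(N) = 7*(-4*N + 2/N) = -28*N + 14/N)
(J(10) + 135)*v(-7) = (10 + 135)*(-28*(-7) + 14/(-7)) = 145*(196 + 14*(-1/7)) = 145*(196 - 2) = 145*194 = 28130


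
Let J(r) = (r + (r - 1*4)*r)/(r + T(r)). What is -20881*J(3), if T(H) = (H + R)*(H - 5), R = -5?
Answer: 0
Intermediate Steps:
T(H) = (-5 + H)**2 (T(H) = (H - 5)*(H - 5) = (-5 + H)*(-5 + H) = (-5 + H)**2)
J(r) = (r + r*(-4 + r))/(25 + r**2 - 9*r) (J(r) = (r + (r - 1*4)*r)/(r + (25 + r**2 - 10*r)) = (r + (r - 4)*r)/(25 + r**2 - 9*r) = (r + (-4 + r)*r)/(25 + r**2 - 9*r) = (r + r*(-4 + r))/(25 + r**2 - 9*r))
-20881*J(3) = -62643*(-3 + 3)/(25 + 3**2 - 9*3) = -62643*0/(25 + 9 - 27) = -62643*0/7 = -20881*0 = 0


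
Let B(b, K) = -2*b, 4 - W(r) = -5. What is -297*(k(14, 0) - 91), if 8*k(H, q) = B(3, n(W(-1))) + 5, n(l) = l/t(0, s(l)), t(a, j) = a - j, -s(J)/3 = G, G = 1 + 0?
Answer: 216513/8 ≈ 27064.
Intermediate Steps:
W(r) = 9 (W(r) = 4 - 1*(-5) = 4 + 5 = 9)
G = 1
s(J) = -3 (s(J) = -3*1 = -3)
n(l) = l/3 (n(l) = l/(0 - 1*(-3)) = l/(0 + 3) = l/3)
k(H, q) = -1/8 (k(H, q) = (-2*3 + 5)/8 = (-6 + 5)/8 = (1/8)*(-1) = -1/8)
-297*(k(14, 0) - 91) = -297*(-1/8 - 91) = -297*(-729/8) = 216513/8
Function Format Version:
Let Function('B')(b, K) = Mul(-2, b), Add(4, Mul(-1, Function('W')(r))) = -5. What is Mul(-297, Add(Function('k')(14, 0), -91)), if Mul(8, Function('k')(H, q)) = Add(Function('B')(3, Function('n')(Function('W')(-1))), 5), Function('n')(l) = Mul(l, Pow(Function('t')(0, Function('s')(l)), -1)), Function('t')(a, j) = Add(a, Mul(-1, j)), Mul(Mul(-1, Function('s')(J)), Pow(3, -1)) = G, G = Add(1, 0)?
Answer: Rational(216513, 8) ≈ 27064.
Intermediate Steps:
Function('W')(r) = 9 (Function('W')(r) = Add(4, Mul(-1, -5)) = Add(4, 5) = 9)
G = 1
Function('s')(J) = -3 (Function('s')(J) = Mul(-3, 1) = -3)
Function('n')(l) = Mul(Rational(1, 3), l) (Function('n')(l) = Mul(l, Pow(Add(0, Mul(-1, -3)), -1)) = Mul(l, Pow(Add(0, 3), -1)) = Mul(l, Pow(3, -1)) = Mul(l, Rational(1, 3)) = Mul(Rational(1, 3), l))
Function('k')(H, q) = Rational(-1, 8) (Function('k')(H, q) = Mul(Rational(1, 8), Add(Mul(-2, 3), 5)) = Mul(Rational(1, 8), Add(-6, 5)) = Mul(Rational(1, 8), -1) = Rational(-1, 8))
Mul(-297, Add(Function('k')(14, 0), -91)) = Mul(-297, Add(Rational(-1, 8), -91)) = Mul(-297, Rational(-729, 8)) = Rational(216513, 8)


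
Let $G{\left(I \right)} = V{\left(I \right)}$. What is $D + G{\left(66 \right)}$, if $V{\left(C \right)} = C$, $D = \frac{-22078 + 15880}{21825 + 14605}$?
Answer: $\frac{1199091}{18215} \approx 65.83$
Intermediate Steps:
$D = - \frac{3099}{18215}$ ($D = - \frac{6198}{36430} = \left(-6198\right) \frac{1}{36430} = - \frac{3099}{18215} \approx -0.17013$)
$G{\left(I \right)} = I$
$D + G{\left(66 \right)} = - \frac{3099}{18215} + 66 = \frac{1199091}{18215}$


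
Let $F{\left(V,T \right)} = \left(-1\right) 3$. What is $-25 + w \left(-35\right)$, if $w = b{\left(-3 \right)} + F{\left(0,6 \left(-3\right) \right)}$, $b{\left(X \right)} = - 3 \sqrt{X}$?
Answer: $80 + 105 i \sqrt{3} \approx 80.0 + 181.87 i$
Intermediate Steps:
$F{\left(V,T \right)} = -3$
$w = -3 - 3 i \sqrt{3}$ ($w = - 3 \sqrt{-3} - 3 = - 3 i \sqrt{3} - 3 = -3 - 3 i \sqrt{3} \approx -3.0 - 5.1962 i$)
$-25 + w \left(-35\right) = -25 + \left(-3 - 3 i \sqrt{3}\right) \left(-35\right) = -25 + \left(105 + 105 i \sqrt{3}\right) = 80 + 105 i \sqrt{3}$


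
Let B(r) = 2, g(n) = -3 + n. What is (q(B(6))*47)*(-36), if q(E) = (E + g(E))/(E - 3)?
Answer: 1692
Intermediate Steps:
q(E) = (-3 + 2*E)/(-3 + E) (q(E) = (E + (-3 + E))/(E - 3) = (-3 + 2*E)/(-3 + E))
(q(B(6))*47)*(-36) = (((-3 + 2*2)/(-3 + 2))*47)*(-36) = (((-3 + 4)/(-1))*47)*(-36) = (-1*1*47)*(-36) = -1*47*(-36) = -47*(-36) = 1692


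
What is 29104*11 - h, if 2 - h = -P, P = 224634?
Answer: 95508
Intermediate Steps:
h = 224636 (h = 2 - (-1)*224634 = 2 - 1*(-224634) = 2 + 224634 = 224636)
29104*11 - h = 29104*11 - 1*224636 = 320144 - 224636 = 95508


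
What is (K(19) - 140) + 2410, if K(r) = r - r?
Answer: 2270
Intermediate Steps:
K(r) = 0
(K(19) - 140) + 2410 = (0 - 140) + 2410 = -140 + 2410 = 2270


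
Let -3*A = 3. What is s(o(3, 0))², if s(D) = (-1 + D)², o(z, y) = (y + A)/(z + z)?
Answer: 2401/1296 ≈ 1.8526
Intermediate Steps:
A = -1 (A = -⅓*3 = -1)
o(z, y) = (-1 + y)/(2*z) (o(z, y) = (y - 1)/(z + z) = (-1 + y)/((2*z)) = (-1 + y)*(1/(2*z)) = (-1 + y)/(2*z))
s(o(3, 0))² = ((-1 + (½)*(-1 + 0)/3)²)² = ((-1 + (½)*(⅓)*(-1))²)² = ((-1 - ⅙)²)² = ((-7/6)²)² = (49/36)² = 2401/1296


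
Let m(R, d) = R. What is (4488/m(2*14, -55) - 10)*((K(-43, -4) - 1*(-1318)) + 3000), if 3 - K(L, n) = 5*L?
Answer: 681696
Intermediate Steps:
K(L, n) = 3 - 5*L
(4488/m(2*14, -55) - 10)*((K(-43, -4) - 1*(-1318)) + 3000) = (4488/((2*14)) - 10)*(((3 - 5*(-43)) - 1*(-1318)) + 3000) = (4488/28 - 10)*(((3 + 215) + 1318) + 3000) = (4488*(1/28) - 10)*((218 + 1318) + 3000) = (1122/7 - 10)*(1536 + 3000) = (1052/7)*4536 = 681696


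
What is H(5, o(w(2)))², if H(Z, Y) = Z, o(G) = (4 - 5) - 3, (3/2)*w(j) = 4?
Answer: 25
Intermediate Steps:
w(j) = 8/3 (w(j) = (⅔)*4 = 8/3)
o(G) = -4 (o(G) = -1 - 3 = -4)
H(5, o(w(2)))² = 5² = 25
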